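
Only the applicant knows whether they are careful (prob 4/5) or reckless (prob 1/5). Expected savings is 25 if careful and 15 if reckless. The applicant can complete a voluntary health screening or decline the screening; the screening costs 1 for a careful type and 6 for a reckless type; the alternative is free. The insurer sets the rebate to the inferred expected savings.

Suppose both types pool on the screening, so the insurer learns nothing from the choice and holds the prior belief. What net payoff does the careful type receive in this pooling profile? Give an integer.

22

Pooled rebate = 4/5·25 + 1/5·15 = 23.
careful pays cost 1 for the screening, so net payoff = 23 − 1 = 22.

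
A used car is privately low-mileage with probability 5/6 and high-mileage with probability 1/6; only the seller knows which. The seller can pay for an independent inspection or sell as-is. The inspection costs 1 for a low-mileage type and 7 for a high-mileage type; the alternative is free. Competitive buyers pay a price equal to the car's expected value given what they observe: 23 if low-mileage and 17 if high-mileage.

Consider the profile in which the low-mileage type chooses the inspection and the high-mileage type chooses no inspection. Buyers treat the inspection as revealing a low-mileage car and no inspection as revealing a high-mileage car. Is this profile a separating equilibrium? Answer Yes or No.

Yes

Under these beliefs, the inspection earns price 23 and no inspection earns price 17.
low-mileage: the inspection nets 23 − 1 = 22; no inspection nets 17. low-mileage prefers the inspection.
high-mileage: the inspection nets 23 − 7 = 16; no inspection nets 17. high-mileage prefers no inspection.
Neither type deviates, so the separating profile is an equilibrium.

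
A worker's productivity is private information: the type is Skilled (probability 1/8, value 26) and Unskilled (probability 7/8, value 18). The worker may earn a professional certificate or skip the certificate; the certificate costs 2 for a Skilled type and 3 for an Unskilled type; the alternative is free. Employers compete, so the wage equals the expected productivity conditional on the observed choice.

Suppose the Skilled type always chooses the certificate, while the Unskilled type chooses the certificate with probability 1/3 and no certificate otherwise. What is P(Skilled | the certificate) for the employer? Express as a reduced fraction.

3/10

P(the certificate) = (1/8)·1 + (7/8)·(1/3) = 5/12.
By Bayes' rule, P(Skilled | the certificate) = (1/8) / (5/12) = 3/10.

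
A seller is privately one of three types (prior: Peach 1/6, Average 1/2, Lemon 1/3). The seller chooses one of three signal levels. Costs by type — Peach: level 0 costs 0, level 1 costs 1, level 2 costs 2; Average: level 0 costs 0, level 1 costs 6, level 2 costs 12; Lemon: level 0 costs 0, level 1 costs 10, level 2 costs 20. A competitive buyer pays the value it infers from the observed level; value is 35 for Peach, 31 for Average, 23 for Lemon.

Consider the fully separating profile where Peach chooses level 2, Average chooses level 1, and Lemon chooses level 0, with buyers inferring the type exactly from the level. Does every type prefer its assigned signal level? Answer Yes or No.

Yes

Separating prices: level 2 → 35, level 1 → 31, level 0 → 23.
Peach (assigned level 2): level 0: 23 − 0 = 23; level 1: 31 − 1 = 30; level 2: 35 − 2 = 33. Peach stays.
Average (assigned level 1): level 0: 23 − 0 = 23; level 1: 31 − 6 = 25; level 2: 35 − 12 = 23. Average stays.
Lemon (assigned level 0): level 0: 23 − 0 = 23; level 1: 31 − 10 = 21; level 2: 35 − 20 = 15. Lemon stays.
Every type prefers its assigned level; separation holds.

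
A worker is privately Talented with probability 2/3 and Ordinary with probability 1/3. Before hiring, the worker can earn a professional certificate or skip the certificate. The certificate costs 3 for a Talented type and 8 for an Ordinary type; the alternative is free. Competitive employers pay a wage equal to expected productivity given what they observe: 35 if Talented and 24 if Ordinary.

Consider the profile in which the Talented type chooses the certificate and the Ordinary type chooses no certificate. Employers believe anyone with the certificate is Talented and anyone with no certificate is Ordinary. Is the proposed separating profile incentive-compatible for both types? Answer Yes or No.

Under these beliefs, the certificate earns wage 35 and no certificate earns wage 24.
Talented: the certificate nets 35 − 3 = 32; no certificate nets 24. Talented prefers the certificate.
Ordinary: the certificate nets 35 − 8 = 27; no certificate nets 24. Ordinary would deviate to the certificate.
Ordinary has a profitable deviation, so the profile is not an equilibrium.

No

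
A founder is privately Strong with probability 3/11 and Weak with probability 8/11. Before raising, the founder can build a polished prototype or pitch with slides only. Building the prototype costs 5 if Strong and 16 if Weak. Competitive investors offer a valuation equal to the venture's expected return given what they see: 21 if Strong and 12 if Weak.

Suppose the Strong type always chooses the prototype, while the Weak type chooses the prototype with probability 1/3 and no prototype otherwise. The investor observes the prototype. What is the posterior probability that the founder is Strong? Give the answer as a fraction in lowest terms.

P(the prototype) = (3/11)·1 + (8/11)·(1/3) = 17/33.
By Bayes' rule, P(Strong | the prototype) = (3/11) / (17/33) = 9/17.

9/17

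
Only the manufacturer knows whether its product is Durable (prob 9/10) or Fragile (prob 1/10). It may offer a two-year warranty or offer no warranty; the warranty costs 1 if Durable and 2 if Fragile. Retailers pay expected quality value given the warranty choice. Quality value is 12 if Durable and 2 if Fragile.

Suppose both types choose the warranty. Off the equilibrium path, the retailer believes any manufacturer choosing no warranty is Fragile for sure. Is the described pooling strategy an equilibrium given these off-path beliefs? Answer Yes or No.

Yes

On path, the retailer holds the prior and pays 9/10·12 + 1/10·2 = 11. Off path (no warranty), believing Fragile, it pays 2.
Durable: the warranty nets 11 − 1 = 10; no warranty nets 2. Durable stays.
Fragile: the warranty nets 11 − 2 = 9; no warranty nets 2. Fragile stays.
No type deviates, so pooling is sustained.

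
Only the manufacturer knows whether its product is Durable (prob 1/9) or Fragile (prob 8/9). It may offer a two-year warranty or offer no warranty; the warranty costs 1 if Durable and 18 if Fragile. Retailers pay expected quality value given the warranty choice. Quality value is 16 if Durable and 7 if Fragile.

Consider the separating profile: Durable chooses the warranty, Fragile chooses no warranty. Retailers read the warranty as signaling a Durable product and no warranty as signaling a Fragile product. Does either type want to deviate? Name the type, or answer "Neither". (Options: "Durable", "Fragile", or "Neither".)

The warranty pays 16; no warranty pays 7.
Durable: assigned the warranty, nets 16 − 1 = 15; deviating to no warranty nets 7.
Fragile: assigned no warranty, nets 7; deviating to the warranty nets 16 − 18 = -2.
Both types strictly prefer their assigned action; no profitable deviation.

Neither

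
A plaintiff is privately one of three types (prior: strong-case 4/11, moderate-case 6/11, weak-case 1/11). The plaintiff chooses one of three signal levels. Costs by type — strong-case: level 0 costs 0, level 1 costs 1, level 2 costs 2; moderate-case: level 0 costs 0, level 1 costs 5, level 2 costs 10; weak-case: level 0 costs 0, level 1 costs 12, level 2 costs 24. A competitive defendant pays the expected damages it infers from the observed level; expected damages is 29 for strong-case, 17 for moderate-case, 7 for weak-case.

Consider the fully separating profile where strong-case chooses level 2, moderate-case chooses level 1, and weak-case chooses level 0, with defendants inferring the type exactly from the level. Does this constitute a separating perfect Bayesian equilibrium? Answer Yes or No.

Separating settlements: level 2 → 29, level 1 → 17, level 0 → 7.
strong-case (assigned level 2): level 0: 7 − 0 = 7; level 1: 17 − 1 = 16; level 2: 29 − 2 = 27. strong-case stays.
moderate-case (assigned level 1): level 0: 7 − 0 = 7; level 1: 17 − 5 = 12; level 2: 29 − 10 = 19. moderate-case prefers level 2.
weak-case (assigned level 0): level 0: 7 − 0 = 7; level 1: 17 − 12 = 5; level 2: 29 − 24 = 5. weak-case stays.
At least one type deviates; the separating profile fails.

No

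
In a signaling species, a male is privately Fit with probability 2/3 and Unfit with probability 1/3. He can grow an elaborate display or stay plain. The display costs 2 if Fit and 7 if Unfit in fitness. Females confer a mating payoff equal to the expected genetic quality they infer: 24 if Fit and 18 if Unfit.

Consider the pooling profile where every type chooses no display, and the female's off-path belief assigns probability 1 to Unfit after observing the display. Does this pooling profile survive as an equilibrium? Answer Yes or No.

Yes

On path, the female holds the prior and pays 2/3·24 + 1/3·18 = 22. Off path (the display), believing Unfit, it pays 18.
Fit: no display nets 22; the display nets 18 − 2 = 16. Fit stays.
Unfit: no display nets 22; the display nets 18 − 7 = 11. Unfit stays.
No type deviates, so pooling is sustained.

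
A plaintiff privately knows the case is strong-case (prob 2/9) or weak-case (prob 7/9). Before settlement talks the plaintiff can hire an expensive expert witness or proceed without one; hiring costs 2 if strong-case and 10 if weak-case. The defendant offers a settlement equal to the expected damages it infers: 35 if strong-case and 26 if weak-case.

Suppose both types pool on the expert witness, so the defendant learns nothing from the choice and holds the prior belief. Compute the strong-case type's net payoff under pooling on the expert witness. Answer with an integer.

Pooled settlement = 2/9·35 + 7/9·26 = 28.
strong-case pays cost 2 for the expert witness, so net payoff = 28 − 2 = 26.

26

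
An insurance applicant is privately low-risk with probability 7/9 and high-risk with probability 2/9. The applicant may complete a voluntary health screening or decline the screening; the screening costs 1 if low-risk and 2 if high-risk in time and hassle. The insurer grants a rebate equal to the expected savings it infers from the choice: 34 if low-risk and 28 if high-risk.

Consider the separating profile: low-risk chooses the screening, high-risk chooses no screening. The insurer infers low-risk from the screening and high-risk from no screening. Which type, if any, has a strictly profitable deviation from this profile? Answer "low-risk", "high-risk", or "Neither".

The screening pays 34; no screening pays 28.
low-risk: assigned the screening, nets 34 − 1 = 33; deviating to no screening nets 28.
high-risk: assigned no screening, nets 28; deviating to the screening nets 34 − 2 = 32.
The high-risk type gains 4 by deviating.

high-risk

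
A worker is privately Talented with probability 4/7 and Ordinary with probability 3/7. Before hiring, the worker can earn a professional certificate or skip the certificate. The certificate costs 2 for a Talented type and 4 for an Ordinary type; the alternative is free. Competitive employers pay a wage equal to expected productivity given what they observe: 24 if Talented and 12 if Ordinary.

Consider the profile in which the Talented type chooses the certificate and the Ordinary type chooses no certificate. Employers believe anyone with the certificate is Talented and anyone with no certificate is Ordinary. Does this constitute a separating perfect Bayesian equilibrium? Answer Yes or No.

Under these beliefs, the certificate earns wage 24 and no certificate earns wage 12.
Talented: the certificate nets 24 − 2 = 22; no certificate nets 12. Talented prefers the certificate.
Ordinary: the certificate nets 24 − 4 = 20; no certificate nets 12. Ordinary would deviate to the certificate.
Ordinary has a profitable deviation, so the profile is not an equilibrium.

No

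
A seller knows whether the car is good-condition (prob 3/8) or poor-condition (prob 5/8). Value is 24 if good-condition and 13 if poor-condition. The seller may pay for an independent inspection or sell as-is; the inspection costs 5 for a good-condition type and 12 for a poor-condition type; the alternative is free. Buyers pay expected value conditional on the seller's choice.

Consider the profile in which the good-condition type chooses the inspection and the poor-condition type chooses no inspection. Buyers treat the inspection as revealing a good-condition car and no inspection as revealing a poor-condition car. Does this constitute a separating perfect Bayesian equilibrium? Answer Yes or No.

Under these beliefs, the inspection earns price 24 and no inspection earns price 13.
good-condition: the inspection nets 24 − 5 = 19; no inspection nets 13. good-condition prefers the inspection.
poor-condition: the inspection nets 24 − 12 = 12; no inspection nets 13. poor-condition prefers no inspection.
Neither type deviates, so the separating profile is an equilibrium.

Yes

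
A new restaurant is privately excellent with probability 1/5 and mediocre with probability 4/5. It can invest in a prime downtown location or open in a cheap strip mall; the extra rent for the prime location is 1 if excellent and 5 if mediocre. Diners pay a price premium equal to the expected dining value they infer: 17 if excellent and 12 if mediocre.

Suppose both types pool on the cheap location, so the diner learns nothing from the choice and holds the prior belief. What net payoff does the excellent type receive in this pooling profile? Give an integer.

13

Pooled price premium = 1/5·17 + 4/5·12 = 13.
excellent pays no cost for the cheap location, so net payoff = 13.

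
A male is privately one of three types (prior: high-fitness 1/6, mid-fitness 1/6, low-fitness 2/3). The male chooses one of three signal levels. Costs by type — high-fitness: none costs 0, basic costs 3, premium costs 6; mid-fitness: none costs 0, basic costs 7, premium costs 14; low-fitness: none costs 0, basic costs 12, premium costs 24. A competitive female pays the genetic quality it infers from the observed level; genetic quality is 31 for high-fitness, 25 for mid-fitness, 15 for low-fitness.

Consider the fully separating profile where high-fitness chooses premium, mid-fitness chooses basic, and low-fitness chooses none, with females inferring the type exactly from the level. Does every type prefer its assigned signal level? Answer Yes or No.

Separating mating payoffs: premium → 31, basic → 25, none → 15.
high-fitness (assigned premium): none: 15 − 0 = 15; basic: 25 − 3 = 22; premium: 31 − 6 = 25. high-fitness stays.
mid-fitness (assigned basic): none: 15 − 0 = 15; basic: 25 − 7 = 18; premium: 31 − 14 = 17. mid-fitness stays.
low-fitness (assigned none): none: 15 − 0 = 15; basic: 25 − 12 = 13; premium: 31 − 24 = 7. low-fitness stays.
Every type prefers its assigned level; separation holds.

Yes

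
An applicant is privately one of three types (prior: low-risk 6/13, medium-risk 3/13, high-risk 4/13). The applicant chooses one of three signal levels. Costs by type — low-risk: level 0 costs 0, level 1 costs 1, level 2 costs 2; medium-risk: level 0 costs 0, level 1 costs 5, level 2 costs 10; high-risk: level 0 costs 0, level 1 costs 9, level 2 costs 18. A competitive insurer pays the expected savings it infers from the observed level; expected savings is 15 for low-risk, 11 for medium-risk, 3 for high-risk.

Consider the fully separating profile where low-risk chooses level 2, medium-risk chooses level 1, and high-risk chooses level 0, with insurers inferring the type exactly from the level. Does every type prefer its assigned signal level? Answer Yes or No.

Yes

Separating rebates: level 2 → 15, level 1 → 11, level 0 → 3.
low-risk (assigned level 2): level 0: 3 − 0 = 3; level 1: 11 − 1 = 10; level 2: 15 − 2 = 13. low-risk stays.
medium-risk (assigned level 1): level 0: 3 − 0 = 3; level 1: 11 − 5 = 6; level 2: 15 − 10 = 5. medium-risk stays.
high-risk (assigned level 0): level 0: 3 − 0 = 3; level 1: 11 − 9 = 2; level 2: 15 − 18 = -3. high-risk stays.
Every type prefers its assigned level; separation holds.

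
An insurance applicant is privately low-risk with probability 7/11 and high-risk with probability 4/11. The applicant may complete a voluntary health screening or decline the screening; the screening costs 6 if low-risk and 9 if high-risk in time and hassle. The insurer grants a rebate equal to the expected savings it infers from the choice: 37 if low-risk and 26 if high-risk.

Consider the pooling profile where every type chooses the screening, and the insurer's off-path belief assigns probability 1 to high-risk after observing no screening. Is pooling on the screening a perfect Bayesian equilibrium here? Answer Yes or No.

No

On path, the insurer holds the prior and pays 7/11·37 + 4/11·26 = 33. Off path (no screening), believing high-risk, it pays 26.
low-risk: the screening nets 33 − 6 = 27; no screening nets 26. low-risk stays.
high-risk: the screening nets 33 − 9 = 24; no screening nets 26. high-risk would deviate.
A type deviates, so pooling fails.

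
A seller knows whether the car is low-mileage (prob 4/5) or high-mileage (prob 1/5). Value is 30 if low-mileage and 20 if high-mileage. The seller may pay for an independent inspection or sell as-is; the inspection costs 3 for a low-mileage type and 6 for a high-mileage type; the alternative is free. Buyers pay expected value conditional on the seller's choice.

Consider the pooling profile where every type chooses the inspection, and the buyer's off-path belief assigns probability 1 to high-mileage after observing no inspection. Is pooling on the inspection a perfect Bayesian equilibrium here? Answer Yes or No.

On path, the buyer holds the prior and pays 4/5·30 + 1/5·20 = 28. Off path (no inspection), believing high-mileage, it pays 20.
low-mileage: the inspection nets 28 − 3 = 25; no inspection nets 20. low-mileage stays.
high-mileage: the inspection nets 28 − 6 = 22; no inspection nets 20. high-mileage stays.
No type deviates, so pooling is sustained.

Yes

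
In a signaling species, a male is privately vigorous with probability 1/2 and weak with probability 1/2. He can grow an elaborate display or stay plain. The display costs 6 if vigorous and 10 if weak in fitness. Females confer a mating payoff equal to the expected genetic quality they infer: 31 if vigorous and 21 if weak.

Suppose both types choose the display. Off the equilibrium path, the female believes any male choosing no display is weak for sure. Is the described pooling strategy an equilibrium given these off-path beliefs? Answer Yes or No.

On path, the female holds the prior and pays 1/2·31 + 1/2·21 = 26. Off path (no display), believing weak, it pays 21.
vigorous: the display nets 26 − 6 = 20; no display nets 21. vigorous would deviate.
weak: the display nets 26 − 10 = 16; no display nets 21. weak would deviate.
A type deviates, so pooling fails.

No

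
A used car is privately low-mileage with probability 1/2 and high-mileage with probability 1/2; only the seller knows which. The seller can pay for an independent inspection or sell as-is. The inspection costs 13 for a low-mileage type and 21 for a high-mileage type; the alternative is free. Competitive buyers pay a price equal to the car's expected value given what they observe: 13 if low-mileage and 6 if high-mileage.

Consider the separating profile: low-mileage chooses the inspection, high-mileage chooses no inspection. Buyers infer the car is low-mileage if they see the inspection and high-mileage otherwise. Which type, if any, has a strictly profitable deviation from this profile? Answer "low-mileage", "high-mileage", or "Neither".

The inspection pays 13; no inspection pays 6.
low-mileage: assigned the inspection, nets 13 − 13 = 0; deviating to no inspection nets 6.
high-mileage: assigned no inspection, nets 6; deviating to the inspection nets 13 − 21 = -8.
The low-mileage type gains 6 by deviating.

low-mileage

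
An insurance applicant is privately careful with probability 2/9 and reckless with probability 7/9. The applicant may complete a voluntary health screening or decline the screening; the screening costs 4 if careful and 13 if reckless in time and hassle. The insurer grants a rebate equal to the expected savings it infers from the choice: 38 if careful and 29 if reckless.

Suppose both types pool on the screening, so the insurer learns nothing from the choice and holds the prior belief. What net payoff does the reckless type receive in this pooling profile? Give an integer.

18

Pooled rebate = 2/9·38 + 7/9·29 = 31.
reckless pays cost 13 for the screening, so net payoff = 31 − 13 = 18.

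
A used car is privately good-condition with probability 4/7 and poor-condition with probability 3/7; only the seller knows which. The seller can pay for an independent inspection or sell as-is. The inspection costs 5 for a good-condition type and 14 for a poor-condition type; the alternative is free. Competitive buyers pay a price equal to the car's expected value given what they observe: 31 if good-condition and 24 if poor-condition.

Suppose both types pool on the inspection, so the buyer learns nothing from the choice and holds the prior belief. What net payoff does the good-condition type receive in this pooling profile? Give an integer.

Pooled price = 4/7·31 + 3/7·24 = 28.
good-condition pays cost 5 for the inspection, so net payoff = 28 − 5 = 23.

23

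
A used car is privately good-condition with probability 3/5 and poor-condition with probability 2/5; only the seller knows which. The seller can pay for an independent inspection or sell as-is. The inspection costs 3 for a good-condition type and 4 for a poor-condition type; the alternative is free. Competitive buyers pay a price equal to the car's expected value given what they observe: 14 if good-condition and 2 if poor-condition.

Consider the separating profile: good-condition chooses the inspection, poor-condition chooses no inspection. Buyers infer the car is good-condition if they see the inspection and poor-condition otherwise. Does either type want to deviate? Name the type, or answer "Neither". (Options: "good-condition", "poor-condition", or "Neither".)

poor-condition

The inspection pays 14; no inspection pays 2.
good-condition: assigned the inspection, nets 14 − 3 = 11; deviating to no inspection nets 2.
poor-condition: assigned no inspection, nets 2; deviating to the inspection nets 14 − 4 = 10.
The poor-condition type gains 8 by deviating.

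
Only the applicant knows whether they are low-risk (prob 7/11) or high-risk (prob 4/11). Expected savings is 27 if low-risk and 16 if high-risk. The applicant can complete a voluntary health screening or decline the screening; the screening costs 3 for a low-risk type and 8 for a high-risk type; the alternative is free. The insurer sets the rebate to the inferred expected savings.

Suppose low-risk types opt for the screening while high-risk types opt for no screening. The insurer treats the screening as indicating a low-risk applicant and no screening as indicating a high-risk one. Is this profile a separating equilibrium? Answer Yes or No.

Under these beliefs, the screening earns rebate 27 and no screening earns rebate 16.
low-risk: the screening nets 27 − 3 = 24; no screening nets 16. low-risk prefers the screening.
high-risk: the screening nets 27 − 8 = 19; no screening nets 16. high-risk would deviate to the screening.
high-risk has a profitable deviation, so the profile is not an equilibrium.

No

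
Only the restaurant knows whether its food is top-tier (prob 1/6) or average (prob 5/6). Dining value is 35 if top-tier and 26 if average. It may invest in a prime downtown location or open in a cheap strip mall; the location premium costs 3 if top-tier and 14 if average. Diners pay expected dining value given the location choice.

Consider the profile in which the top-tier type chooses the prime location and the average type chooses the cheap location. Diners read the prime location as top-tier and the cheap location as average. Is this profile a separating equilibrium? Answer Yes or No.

Under these beliefs, the prime location earns price premium 35 and the cheap location earns price premium 26.
top-tier: the prime location nets 35 − 3 = 32; the cheap location nets 26. top-tier prefers the prime location.
average: the prime location nets 35 − 14 = 21; the cheap location nets 26. average prefers the cheap location.
Neither type deviates, so the separating profile is an equilibrium.

Yes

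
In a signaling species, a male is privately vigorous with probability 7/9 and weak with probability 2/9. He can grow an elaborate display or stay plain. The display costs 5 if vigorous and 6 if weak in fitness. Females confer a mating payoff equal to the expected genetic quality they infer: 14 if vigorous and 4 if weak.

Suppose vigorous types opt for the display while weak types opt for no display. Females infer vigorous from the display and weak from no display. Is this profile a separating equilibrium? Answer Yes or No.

No

Under these beliefs, the display earns mating payoff 14 and no display earns mating payoff 4.
vigorous: the display nets 14 − 5 = 9; no display nets 4. vigorous prefers the display.
weak: the display nets 14 − 6 = 8; no display nets 4. weak would deviate to the display.
weak has a profitable deviation, so the profile is not an equilibrium.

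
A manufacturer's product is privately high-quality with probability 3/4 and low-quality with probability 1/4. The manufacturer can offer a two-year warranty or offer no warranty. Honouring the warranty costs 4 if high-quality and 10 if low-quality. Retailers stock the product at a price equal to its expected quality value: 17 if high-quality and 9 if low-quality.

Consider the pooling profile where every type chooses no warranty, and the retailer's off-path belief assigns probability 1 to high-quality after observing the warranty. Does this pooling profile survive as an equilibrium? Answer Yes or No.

On path, the retailer holds the prior and pays 3/4·17 + 1/4·9 = 15. Off path (the warranty), believing high-quality, it pays 17.
high-quality: no warranty nets 15; the warranty nets 17 − 4 = 13. high-quality stays.
low-quality: no warranty nets 15; the warranty nets 17 − 10 = 7. low-quality stays.
No type deviates, so pooling is sustained.

Yes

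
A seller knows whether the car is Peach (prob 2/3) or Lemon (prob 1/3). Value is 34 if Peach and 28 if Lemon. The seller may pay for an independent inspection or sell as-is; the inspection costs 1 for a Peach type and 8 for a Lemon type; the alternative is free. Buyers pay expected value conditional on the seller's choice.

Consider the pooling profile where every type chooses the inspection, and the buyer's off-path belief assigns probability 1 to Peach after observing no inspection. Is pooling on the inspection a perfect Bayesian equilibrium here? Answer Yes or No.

No

On path, the buyer holds the prior and pays 2/3·34 + 1/3·28 = 32. Off path (no inspection), believing Peach, it pays 34.
Peach: the inspection nets 32 − 1 = 31; no inspection nets 34. Peach would deviate.
Lemon: the inspection nets 32 − 8 = 24; no inspection nets 34. Lemon would deviate.
A type deviates, so pooling fails.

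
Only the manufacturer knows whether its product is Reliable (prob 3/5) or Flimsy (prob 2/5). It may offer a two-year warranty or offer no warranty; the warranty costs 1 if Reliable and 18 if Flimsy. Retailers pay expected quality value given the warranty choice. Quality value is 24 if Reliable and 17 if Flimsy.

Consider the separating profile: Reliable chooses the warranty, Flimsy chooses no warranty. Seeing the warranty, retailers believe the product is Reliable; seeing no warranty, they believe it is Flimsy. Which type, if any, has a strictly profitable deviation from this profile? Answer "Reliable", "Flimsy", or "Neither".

Neither

The warranty pays 24; no warranty pays 17.
Reliable: assigned the warranty, nets 24 − 1 = 23; deviating to no warranty nets 17.
Flimsy: assigned no warranty, nets 17; deviating to the warranty nets 24 − 18 = 6.
Both types strictly prefer their assigned action; no profitable deviation.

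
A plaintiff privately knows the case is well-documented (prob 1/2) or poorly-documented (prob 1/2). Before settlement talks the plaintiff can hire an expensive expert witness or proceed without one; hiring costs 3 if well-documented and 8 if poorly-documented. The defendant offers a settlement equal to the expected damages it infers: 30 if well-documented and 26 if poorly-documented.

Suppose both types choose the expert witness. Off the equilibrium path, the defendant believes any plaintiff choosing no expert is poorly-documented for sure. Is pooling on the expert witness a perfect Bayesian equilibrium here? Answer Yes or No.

No

On path, the defendant holds the prior and pays 1/2·30 + 1/2·26 = 28. Off path (no expert), believing poorly-documented, it pays 26.
well-documented: the expert witness nets 28 − 3 = 25; no expert nets 26. well-documented would deviate.
poorly-documented: the expert witness nets 28 − 8 = 20; no expert nets 26. poorly-documented would deviate.
A type deviates, so pooling fails.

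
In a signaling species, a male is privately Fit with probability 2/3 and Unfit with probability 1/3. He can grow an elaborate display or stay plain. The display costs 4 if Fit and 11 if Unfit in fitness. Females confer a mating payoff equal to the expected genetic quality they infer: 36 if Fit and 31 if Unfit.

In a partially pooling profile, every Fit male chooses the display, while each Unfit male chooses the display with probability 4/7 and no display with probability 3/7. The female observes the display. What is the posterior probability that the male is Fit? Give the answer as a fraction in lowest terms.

7/9

P(the display) = (2/3)·1 + (1/3)·(4/7) = 6/7.
By Bayes' rule, P(Fit | the display) = (2/3) / (6/7) = 7/9.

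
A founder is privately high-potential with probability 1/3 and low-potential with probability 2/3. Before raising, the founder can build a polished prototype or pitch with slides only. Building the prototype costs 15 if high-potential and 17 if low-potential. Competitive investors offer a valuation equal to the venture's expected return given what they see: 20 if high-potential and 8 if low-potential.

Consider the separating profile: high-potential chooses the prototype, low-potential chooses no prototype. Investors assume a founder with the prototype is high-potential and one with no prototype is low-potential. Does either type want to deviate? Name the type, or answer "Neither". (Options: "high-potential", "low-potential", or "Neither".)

The prototype pays 20; no prototype pays 8.
high-potential: assigned the prototype, nets 20 − 15 = 5; deviating to no prototype nets 8.
low-potential: assigned no prototype, nets 8; deviating to the prototype nets 20 − 17 = 3.
The high-potential type gains 3 by deviating.

high-potential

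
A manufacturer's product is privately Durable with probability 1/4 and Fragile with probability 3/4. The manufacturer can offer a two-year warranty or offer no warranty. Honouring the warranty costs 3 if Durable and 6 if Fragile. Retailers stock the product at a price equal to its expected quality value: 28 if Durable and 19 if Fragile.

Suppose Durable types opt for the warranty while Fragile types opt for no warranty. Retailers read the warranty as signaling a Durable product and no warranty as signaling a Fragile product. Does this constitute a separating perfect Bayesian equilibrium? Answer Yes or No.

No

Under these beliefs, the warranty earns price 28 and no warranty earns price 19.
Durable: the warranty nets 28 − 3 = 25; no warranty nets 19. Durable prefers the warranty.
Fragile: the warranty nets 28 − 6 = 22; no warranty nets 19. Fragile would deviate to the warranty.
Fragile has a profitable deviation, so the profile is not an equilibrium.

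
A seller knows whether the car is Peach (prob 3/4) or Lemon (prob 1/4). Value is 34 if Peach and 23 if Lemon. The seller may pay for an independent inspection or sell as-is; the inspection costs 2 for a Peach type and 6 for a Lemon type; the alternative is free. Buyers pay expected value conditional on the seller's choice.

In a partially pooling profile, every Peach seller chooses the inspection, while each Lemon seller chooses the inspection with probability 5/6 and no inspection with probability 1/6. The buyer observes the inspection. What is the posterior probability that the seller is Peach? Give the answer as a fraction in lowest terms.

18/23

P(the inspection) = (3/4)·1 + (1/4)·(5/6) = 23/24.
By Bayes' rule, P(Peach | the inspection) = (3/4) / (23/24) = 18/23.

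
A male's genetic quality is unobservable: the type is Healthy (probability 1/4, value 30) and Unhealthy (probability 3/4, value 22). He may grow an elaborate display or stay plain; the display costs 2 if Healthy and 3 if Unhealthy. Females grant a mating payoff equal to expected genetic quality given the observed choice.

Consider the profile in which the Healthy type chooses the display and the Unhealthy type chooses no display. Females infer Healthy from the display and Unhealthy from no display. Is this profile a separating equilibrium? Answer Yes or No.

No

Under these beliefs, the display earns mating payoff 30 and no display earns mating payoff 22.
Healthy: the display nets 30 − 2 = 28; no display nets 22. Healthy prefers the display.
Unhealthy: the display nets 30 − 3 = 27; no display nets 22. Unhealthy would deviate to the display.
Unhealthy has a profitable deviation, so the profile is not an equilibrium.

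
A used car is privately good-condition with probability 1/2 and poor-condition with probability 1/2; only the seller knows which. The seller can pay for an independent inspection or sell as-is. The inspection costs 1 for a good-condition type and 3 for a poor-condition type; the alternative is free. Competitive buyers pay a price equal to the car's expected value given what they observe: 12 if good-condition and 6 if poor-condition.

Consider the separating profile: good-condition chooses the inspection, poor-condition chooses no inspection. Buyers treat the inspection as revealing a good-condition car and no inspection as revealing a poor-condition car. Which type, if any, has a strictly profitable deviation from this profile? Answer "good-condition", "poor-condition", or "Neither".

The inspection pays 12; no inspection pays 6.
good-condition: assigned the inspection, nets 12 − 1 = 11; deviating to no inspection nets 6.
poor-condition: assigned no inspection, nets 6; deviating to the inspection nets 12 − 3 = 9.
The poor-condition type gains 3 by deviating.

poor-condition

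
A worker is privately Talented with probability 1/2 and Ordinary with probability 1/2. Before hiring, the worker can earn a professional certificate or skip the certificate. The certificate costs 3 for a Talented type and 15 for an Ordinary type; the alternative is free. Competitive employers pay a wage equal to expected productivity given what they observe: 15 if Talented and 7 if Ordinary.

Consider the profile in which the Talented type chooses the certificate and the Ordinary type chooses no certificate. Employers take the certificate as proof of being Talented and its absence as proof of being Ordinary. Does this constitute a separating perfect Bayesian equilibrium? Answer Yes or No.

Yes

Under these beliefs, the certificate earns wage 15 and no certificate earns wage 7.
Talented: the certificate nets 15 − 3 = 12; no certificate nets 7. Talented prefers the certificate.
Ordinary: the certificate nets 15 − 15 = 0; no certificate nets 7. Ordinary prefers no certificate.
Neither type deviates, so the separating profile is an equilibrium.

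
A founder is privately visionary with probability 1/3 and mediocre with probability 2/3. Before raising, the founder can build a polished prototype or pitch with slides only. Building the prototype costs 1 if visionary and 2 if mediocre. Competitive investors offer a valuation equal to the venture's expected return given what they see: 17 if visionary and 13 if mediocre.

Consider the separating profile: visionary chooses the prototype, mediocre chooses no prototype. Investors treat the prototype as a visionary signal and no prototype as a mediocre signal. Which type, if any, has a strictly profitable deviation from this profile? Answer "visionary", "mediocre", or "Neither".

The prototype pays 17; no prototype pays 13.
visionary: assigned the prototype, nets 17 − 1 = 16; deviating to no prototype nets 13.
mediocre: assigned no prototype, nets 13; deviating to the prototype nets 17 − 2 = 15.
The mediocre type gains 2 by deviating.

mediocre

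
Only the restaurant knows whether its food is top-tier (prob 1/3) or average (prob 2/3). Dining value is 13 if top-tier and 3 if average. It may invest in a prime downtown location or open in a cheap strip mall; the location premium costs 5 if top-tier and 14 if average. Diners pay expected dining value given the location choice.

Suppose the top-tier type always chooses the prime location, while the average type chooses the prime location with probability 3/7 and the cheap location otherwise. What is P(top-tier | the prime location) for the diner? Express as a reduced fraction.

P(the prime location) = (1/3)·1 + (2/3)·(3/7) = 13/21.
By Bayes' rule, P(top-tier | the prime location) = (1/3) / (13/21) = 7/13.

7/13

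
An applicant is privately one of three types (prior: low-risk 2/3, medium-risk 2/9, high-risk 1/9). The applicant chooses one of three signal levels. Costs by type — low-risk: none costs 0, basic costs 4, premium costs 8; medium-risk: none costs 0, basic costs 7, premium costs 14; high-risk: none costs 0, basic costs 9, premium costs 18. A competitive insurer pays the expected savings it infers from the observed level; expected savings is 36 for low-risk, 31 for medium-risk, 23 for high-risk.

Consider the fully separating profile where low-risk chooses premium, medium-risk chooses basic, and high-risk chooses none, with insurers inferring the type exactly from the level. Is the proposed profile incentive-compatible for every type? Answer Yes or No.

Separating rebates: premium → 36, basic → 31, none → 23.
low-risk (assigned premium): none: 23 − 0 = 23; basic: 31 − 4 = 27; premium: 36 − 8 = 28. low-risk stays.
medium-risk (assigned basic): none: 23 − 0 = 23; basic: 31 − 7 = 24; premium: 36 − 14 = 22. medium-risk stays.
high-risk (assigned none): none: 23 − 0 = 23; basic: 31 − 9 = 22; premium: 36 − 18 = 18. high-risk stays.
Every type prefers its assigned level; separation holds.

Yes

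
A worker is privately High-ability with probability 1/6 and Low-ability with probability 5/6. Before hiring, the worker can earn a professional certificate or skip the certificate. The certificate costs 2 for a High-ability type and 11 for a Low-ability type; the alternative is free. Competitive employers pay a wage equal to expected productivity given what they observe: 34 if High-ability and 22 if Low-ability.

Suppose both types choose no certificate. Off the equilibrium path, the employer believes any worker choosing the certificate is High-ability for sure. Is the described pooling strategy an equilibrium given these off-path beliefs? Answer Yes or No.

On path, the employer holds the prior and pays 1/6·34 + 5/6·22 = 24. Off path (the certificate), believing High-ability, it pays 34.
High-ability: no certificate nets 24; the certificate nets 34 − 2 = 32. High-ability would deviate.
Low-ability: no certificate nets 24; the certificate nets 34 − 11 = 23. Low-ability stays.
A type deviates, so pooling fails.

No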